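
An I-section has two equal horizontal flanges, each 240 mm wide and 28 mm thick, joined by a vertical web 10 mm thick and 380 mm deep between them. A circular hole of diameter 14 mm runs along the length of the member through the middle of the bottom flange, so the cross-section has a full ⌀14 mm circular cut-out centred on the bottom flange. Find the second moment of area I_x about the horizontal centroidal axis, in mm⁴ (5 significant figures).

I_x ≈ 5.9946 × 10⁸ mm⁴

Split into non-overlapping primitives; take the origin at the lower-left of the bounding box.
Bottom flange: 240 × 28, A = 6 720 mm², y = 14 mm, Ī = 439 040 mm⁴.
Web: 10 × 380, A = 3 800 mm², y = 218 mm, Ī = 45 726 667 mm⁴.
Top flange: 240 × 28, A = 6 720 mm², y = 422 mm, Ī = 439 040 mm⁴.
Hole (subtracted): ⌀14, A = 153.938 mm², y = 14 mm, Ī = 1885.741 mm⁴.
Centroid: ȳ = ΣA·y / ΣA = 219.838 mm.
Transfer each piece to the horizontal centroidal axis using Ī + A·d² with d = y − 219.838:
  bottom flange: d = -205.838 mm → contributes +285 160 484 mm⁴
  web: d = -1.837952 mm → contributes +45 739 503 mm⁴
  top flange: d = 202.162 mm → contributes +275 082 038 mm⁴
  hole: d = -205.838 mm → contributes −6 524 127 mm⁴
Total I = 599 457 898 mm⁴.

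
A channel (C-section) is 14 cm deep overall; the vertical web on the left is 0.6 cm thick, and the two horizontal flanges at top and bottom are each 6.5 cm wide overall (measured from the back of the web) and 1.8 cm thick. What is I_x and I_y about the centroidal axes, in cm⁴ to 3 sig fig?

I_x ≈ 933 cm⁴, I_y ≈ 125 cm⁴

Break the section into simple shapes (no overlaps), measuring from the bottom-left corner of the bounding box.
Web: 0.6 × 14, A = 8.4 cm², y = 7 cm, Ī = 137.2 cm⁴.
Top flange (beyond web): 5.9 × 1.8, A = 10.62 cm², y = 13.1 cm, Ī = 2.8674 cm⁴.
Bottom flange (beyond web): 5.9 × 1.8, A = 10.62 cm², y = 0.9 cm, Ī = 2.8674 cm⁴.
By symmetry the centroid is at mid-height, ȳ = 7 cm.
Transfer each piece to the centroidal x-axis using Ī + A·d² with d = y − 7:
  web: d = 0 cm → contributes +137.2 cm⁴
  top flange (beyond web): d = 6.1 cm → contributes +398.04 cm⁴
  bottom flange (beyond web): d = -6.1 cm → contributes +398.04 cm⁴
Total I = 933.28 cm⁴.
For the y-axis: x̄ = 2.6289 cm.
Repeating about the centroidal y-axis gives I_y = 125.45 cm⁴.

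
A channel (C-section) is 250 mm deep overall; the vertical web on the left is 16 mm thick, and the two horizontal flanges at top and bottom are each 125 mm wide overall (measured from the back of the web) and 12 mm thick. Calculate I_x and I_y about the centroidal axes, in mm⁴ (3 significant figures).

Break the section into simple shapes (no overlaps), measuring from the bottom-left corner of the bounding box.
Web: 16 × 250, A = 4 000 mm², y = 125 mm, Ī = 20 833 333 mm⁴.
Top flange (beyond web): 109 × 12, A = 1 308 mm², y = 244 mm, Ī = 15 696 mm⁴.
Bottom flange (beyond web): 109 × 12, A = 1 308 mm², y = 6 mm, Ī = 15 696 mm⁴.
By symmetry the centroid is at mid-height, ȳ = 125 mm.
Transfer each piece to the centroidal x-axis using Ī + A·d² with d = y − 125:
  web: d = 0 mm → contributes +20 833 333 mm⁴
  top flange (beyond web): d = 119 mm → contributes +18 538 284 mm⁴
  bottom flange (beyond web): d = -119 mm → contributes +18 538 284 mm⁴
Total I = 57 909 901 mm⁴.
For the y-axis: x̄ = 32.713 mm.
Repeating about the centroidal y-axis gives I_y = 8 853 596 mm⁴.

I_x ≈ 5.79 × 10⁷ mm⁴, I_y ≈ 8.85 × 10⁶ mm⁴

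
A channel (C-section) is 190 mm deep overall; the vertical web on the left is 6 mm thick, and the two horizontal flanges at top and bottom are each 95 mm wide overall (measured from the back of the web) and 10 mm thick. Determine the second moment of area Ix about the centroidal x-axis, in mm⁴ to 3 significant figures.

Ix ≈ 1.79 × 10⁷ mm⁴

Decompose the section into non-overlapping parts with the origin at the bottom-left of its bounding rectangle.
Web: 6 × 190, A = 1 140 mm², y = 95 mm, Ī = 3 429 500 mm⁴.
Top flange (beyond web): 89 × 10, A = 890 mm², y = 185 mm, Ī = 7416.7 mm⁴.
Bottom flange (beyond web): 89 × 10, A = 890 mm², y = 5 mm, Ī = 7416.7 mm⁴.
By symmetry the centroid is at mid-height, ȳ = 95 mm.
Transfer each piece to the centroidal x-axis using Ī + A·d² with d = y − 95:
  web: d = 0 mm → contributes +3 429 500 mm⁴
  top flange (beyond web): d = 90 mm → contributes +7 216 417 mm⁴
  bottom flange (beyond web): d = -90 mm → contributes +7 216 417 mm⁴
Total I = 17 862 333 mm⁴.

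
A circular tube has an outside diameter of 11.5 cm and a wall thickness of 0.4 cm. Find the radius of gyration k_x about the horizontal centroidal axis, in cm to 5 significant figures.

k_x ≈ 3.9270 cm

Split into non-overlapping primitives; take the origin at the lower-left of the bounding box.
Outer circle: ⌀11.5, A = 103.8689 cm², y = 5.75 cm, Ī = 858.5414 cm⁴.
Bore (subtracted): ⌀10.7, A = 89.92024 cm², y = 5.75 cm, Ī = 643.4355 cm⁴.
By symmetry the centroid is at mid-height, ȳ = 5.75 cm.
All pieces are centred on the horizontal centroidal axis, so I = ΣĪ (holes subtracted) = 215.1059 cm⁴.
Radius of gyration: k = √(I/A) = √(215.1059 / 13.94867) = 3.92699 cm.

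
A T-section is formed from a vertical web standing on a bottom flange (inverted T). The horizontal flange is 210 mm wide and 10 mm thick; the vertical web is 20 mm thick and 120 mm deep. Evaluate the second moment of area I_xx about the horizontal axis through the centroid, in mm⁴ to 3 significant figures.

I_xx ≈ 7.63 × 10⁶ mm⁴

Break the section into simple shapes (no overlaps), measuring from the bottom-left corner of the bounding box.
Flange: 210 × 10, A = 2 100 mm², y = 5 mm, Ī = 17 500 mm⁴.
Web: 20 × 120, A = 2 400 mm², y = 70 mm, Ī = 2 880 000 mm⁴.
Centroid: ȳ = ΣA·y / ΣA = 39.667 mm.
Transfer each piece to the horizontal axis through the centroid using Ī + A·d² with d = y − 39.667:
  flange: d = -34.667 mm → contributes +2 541 233 mm⁴
  web: d = 30.333 mm → contributes +5 088 267 mm⁴
Total I = 7 629 500 mm⁴.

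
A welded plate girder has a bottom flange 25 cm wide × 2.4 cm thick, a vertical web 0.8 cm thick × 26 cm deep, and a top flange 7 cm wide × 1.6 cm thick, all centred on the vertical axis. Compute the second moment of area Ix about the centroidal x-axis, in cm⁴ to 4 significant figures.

Ix ≈ 1.015 × 10⁴ cm⁴

Treat the section as a set of non-overlapping primitives; coordinates are from the bounding-box lower-left.
Bottom plate: 25 × 2.4, A = 60 cm², y = 1.2 cm, Ī = 28.8 cm⁴.
Web plate: 0.8 × 26, A = 20.8 cm², y = 15.4 cm, Ī = 1171.73 cm⁴.
Top plate: 7 × 1.6, A = 11.2 cm², y = 29.2 cm, Ī = 2.38933 cm⁴.
Centroid: ȳ = ΣA·y / ΣA = 7.81913 cm.
Transfer each piece to the centroidal x-axis using Ī + A·d² with d = y − 7.81913:
  bottom plate: d = -6.61913 cm → contributes +2657.57 cm⁴
  web plate: d = 7.58087 cm → contributes +2367.1 cm⁴
  top plate: d = 21.3809 cm → contributes +5122.38 cm⁴
Total I = 10 147 cm⁴.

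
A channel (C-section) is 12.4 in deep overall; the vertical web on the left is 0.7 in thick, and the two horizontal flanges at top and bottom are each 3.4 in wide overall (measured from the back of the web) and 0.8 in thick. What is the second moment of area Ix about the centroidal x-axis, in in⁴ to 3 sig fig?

Decompose the section into non-overlapping parts with the origin at the bottom-left of its bounding rectangle.
Web: 0.7 × 12.4, A = 8.68 in², y = 6.2 in, Ī = 111.22 in⁴.
Top flange (beyond web): 2.7 × 0.8, A = 2.16 in², y = 12 in, Ī = 0.1152 in⁴.
Bottom flange (beyond web): 2.7 × 0.8, A = 2.16 in², y = 0.4 in, Ī = 0.1152 in⁴.
By symmetry the centroid is at mid-height, ȳ = 6.2 in.
Transfer each piece to the centroidal x-axis using Ī + A·d² with d = y − 6.2:
  web: d = 0 in → contributes +111.22 in⁴
  top flange (beyond web): d = 5.8 in → contributes +72.778 in⁴
  bottom flange (beyond web): d = -5.8 in → contributes +72.778 in⁴
Total I = 256.77 in⁴.

Ix ≈ 257 in⁴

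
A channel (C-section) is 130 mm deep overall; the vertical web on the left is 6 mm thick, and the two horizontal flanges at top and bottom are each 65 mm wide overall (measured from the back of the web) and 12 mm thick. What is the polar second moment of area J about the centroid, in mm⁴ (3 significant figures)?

J ≈ 6.99 × 10⁶ mm⁴

Break the section into simple shapes (no overlaps), measuring from the bottom-left corner of the bounding box.
Web: 6 × 130, A = 780 mm², y = 65 mm, Ī = 1 098 500 mm⁴.
Top flange (beyond web): 59 × 12, A = 708 mm², y = 124 mm, Ī = 8 496 mm⁴.
Bottom flange (beyond web): 59 × 12, A = 708 mm², y = 6 mm, Ī = 8 496 mm⁴.
By symmetry the centroid is at mid-height, ȳ = 65 mm.
Transfer each piece to the centroidal x-axis using Ī + A·d² with d = y − 65:
  web: d = 0 mm → contributes +1 098 500 mm⁴
  top flange (beyond web): d = 59 mm → contributes +2 473 044 mm⁴
  bottom flange (beyond web): d = -59 mm → contributes +2 473 044 mm⁴
Total I = 6 044 588 mm⁴.
For the y-axis: x̄ = 23.956 mm.
Repeating about the centroidal y-axis gives I_y = 944 340 mm⁴.
Polar second moment: J = I_x + I_y = 6 988 928 mm⁴.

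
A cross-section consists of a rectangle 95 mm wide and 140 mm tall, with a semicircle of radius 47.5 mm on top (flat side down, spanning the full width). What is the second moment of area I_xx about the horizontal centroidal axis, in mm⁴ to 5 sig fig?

I_xx ≈ 4.5030 × 10⁷ mm⁴

Split into non-overlapping primitives; take the origin at the lower-left of the bounding box.
Rectangular body: 95 × 140, A = 13 300 mm², y = 70 mm, Ī = 21 723 333 mm⁴.
Semicircular cap: semicircle r = 47.5, A = 3544.109 mm², y = 160.1596 mm, Ī = 558735.8 mm⁴.
Centroid: ȳ = ΣA·y / ΣA = 88.97017 mm.
Transfer each piece to the horizontal centroidal axis using Ī + A·d² with d = y − 88.97017:
  rectangular body: d = -18.97017 mm → contributes +26 509 567 mm⁴
  semicircular cap: d = 71.18946 mm → contributes +18 520 066 mm⁴
Total I = 45 029 633 mm⁴.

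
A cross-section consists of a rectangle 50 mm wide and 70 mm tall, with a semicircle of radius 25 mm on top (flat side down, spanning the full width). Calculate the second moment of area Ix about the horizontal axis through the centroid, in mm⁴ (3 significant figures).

Ix ≈ 3.07 × 10⁶ mm⁴

Break the section into simple shapes (no overlaps), measuring from the bottom-left corner of the bounding box.
Rectangular body: 50 × 70, A = 3 500 mm², y = 35 mm, Ī = 1 429 167 mm⁴.
Semicircular cap: semicircle r = 25, A = 981.75 mm², y = 80.61 mm, Ī = 42 874 mm⁴.
Centroid: ȳ = ΣA·y / ΣA = 44.991 mm.
Transfer each piece to the horizontal axis through the centroid using Ī + A·d² with d = y − 44.991:
  rectangular body: d = -9.9912 mm → contributes +1 778 548 mm⁴
  semicircular cap: d = 35.619 mm → contributes +1 288 442 mm⁴
Total I = 3 066 990 mm⁴.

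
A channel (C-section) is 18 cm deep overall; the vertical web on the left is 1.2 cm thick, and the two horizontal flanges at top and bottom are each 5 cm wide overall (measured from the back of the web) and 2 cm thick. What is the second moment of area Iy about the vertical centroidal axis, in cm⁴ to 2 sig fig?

Iy ≈ 77 cm⁴

Decompose the section into non-overlapping parts with the origin at the bottom-left of its bounding rectangle.
Web: 1.2 × 18, A = 21.6 cm², x = 0.6 cm, Ī = 2.592 cm⁴.
Top flange (beyond web): 3.8 × 2, A = 7.6 cm², x = 3.1 cm, Ī = 9.145 cm⁴.
Bottom flange (beyond web): 3.8 × 2, A = 7.6 cm², x = 3.1 cm, Ī = 9.145 cm⁴.
Centroid: x̄ = ΣA·x / ΣA = 1.633 cm.
Transfer each piece to the vertical centroidal axis using Ī + A·d² with d = x − 1.633:
  web: d = -1.033 cm → contributes +25.62 cm⁴
  top flange (beyond web): d = 1.467 cm → contributes +25.51 cm⁴
  bottom flange (beyond web): d = 1.467 cm → contributes +25.51 cm⁴
Total I = 76.64 cm⁴.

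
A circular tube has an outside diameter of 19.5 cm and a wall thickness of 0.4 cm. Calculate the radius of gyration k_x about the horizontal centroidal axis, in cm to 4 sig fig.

k_x ≈ 6.754 cm

Split into non-overlapping primitives; take the origin at the lower-left of the bounding box.
Outer circle: ⌀19.5, A = 298.648 cm², y = 9.75 cm, Ī = 7097.55 cm⁴.
Bore (subtracted): ⌀18.7, A = 274.646 cm², y = 9.75 cm, Ī = 6002.56 cm⁴.
By symmetry the centroid is at mid-height, ȳ = 9.75 cm.
All pieces are centred on the horizontal centroidal axis, so I = ΣĪ (holes subtracted) = 1094.99 cm⁴.
Radius of gyration: k = √(I/A) = √(1094.99 / 24.0018) = 6.75435 cm.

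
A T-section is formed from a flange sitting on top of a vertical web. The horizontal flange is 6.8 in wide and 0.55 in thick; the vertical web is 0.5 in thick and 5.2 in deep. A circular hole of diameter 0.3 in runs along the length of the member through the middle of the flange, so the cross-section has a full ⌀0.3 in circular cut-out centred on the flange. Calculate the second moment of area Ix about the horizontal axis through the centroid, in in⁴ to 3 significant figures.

Decompose the section into non-overlapping parts with the origin at the bottom-left of its bounding rectangle.
Flange: 6.8 × 0.55, A = 3.74 in², y = 5.475 in, Ī = 0.094279 in⁴.
Web: 0.5 × 5.2, A = 2.6 in², y = 2.6 in, Ī = 5.8587 in⁴.
Hole (subtracted): ⌀0.3, A = 0.070686 in², y = 5.475 in, Ī = 0.00039761 in⁴.
Centroid: ȳ = ΣA·y / ΣA = 4.2827 in.
Transfer each piece to the horizontal axis through the centroid using Ī + A·d² with d = y − 4.2827:
  flange: d = 1.1923 in → contributes +5.4111 in⁴
  web: d = -1.6827 in → contributes +13.22 in⁴
  hole: d = 1.1923 in → contributes −0.10089 in⁴
Total I = 18.531 in⁴.

Ix ≈ 18.5 in⁴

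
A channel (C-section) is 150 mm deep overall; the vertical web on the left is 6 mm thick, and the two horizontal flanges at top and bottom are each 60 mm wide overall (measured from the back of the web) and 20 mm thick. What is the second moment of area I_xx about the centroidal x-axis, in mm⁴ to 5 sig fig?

I_xx ≈ 1.0886 × 10⁷ mm⁴

Treat the section as a set of non-overlapping primitives; coordinates are from the bounding-box lower-left.
Web: 6 × 150, A = 900 mm², y = 75 mm, Ī = 1 687 500 mm⁴.
Top flange (beyond web): 54 × 20, A = 1 080 mm², y = 140 mm, Ī = 36 000 mm⁴.
Bottom flange (beyond web): 54 × 20, A = 1 080 mm², y = 10 mm, Ī = 36 000 mm⁴.
By symmetry the centroid is at mid-height, ȳ = 75 mm.
Transfer each piece to the centroidal x-axis using Ī + A·d² with d = y − 75:
  web: d = 0 mm → contributes +1 687 500 mm⁴
  top flange (beyond web): d = 65 mm → contributes +4 599 000 mm⁴
  bottom flange (beyond web): d = -65 mm → contributes +4 599 000 mm⁴
Total I = 10 885 500 mm⁴.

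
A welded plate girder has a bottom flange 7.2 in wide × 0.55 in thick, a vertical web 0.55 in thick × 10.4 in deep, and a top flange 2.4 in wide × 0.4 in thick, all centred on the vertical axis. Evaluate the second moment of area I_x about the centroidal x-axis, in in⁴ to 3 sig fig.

I_x ≈ 173 in⁴

Treat the section as a set of non-overlapping primitives; coordinates are from the bounding-box lower-left.
Bottom plate: 7.2 × 0.55, A = 3.96 in², y = 0.275 in, Ī = 0.099825 in⁴.
Web plate: 0.55 × 10.4, A = 5.72 in², y = 5.75 in, Ī = 51.556 in⁴.
Top plate: 2.4 × 0.4, A = 0.96 in², y = 11.15 in, Ī = 0.0128 in⁴.
Centroid: ȳ = ΣA·y / ΣA = 4.1995 in.
Transfer each piece to the centroidal x-axis using Ī + A·d² with d = y − 4.1995:
  bottom plate: d = -3.9245 in → contributes +61.091 in⁴
  web plate: d = 1.5505 in → contributes +65.307 in⁴
  top plate: d = 6.9505 in → contributes +46.389 in⁴
Total I = 172.79 in⁴.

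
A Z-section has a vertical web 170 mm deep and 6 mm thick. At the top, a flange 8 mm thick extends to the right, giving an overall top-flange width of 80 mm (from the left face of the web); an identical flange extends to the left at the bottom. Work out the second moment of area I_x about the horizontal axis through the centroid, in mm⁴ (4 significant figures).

Treat the section as a set of non-overlapping primitives; coordinates are from the bounding-box lower-left.
Web: 6 × 170, A = 1 020 mm², y = 85 mm, Ī = 2 456 500 mm⁴.
Top flange (beyond web): 74 × 8, A = 592 mm², y = 166 mm, Ī = 3157.33 mm⁴.
Bottom flange (beyond web): 74 × 8, A = 592 mm², y = 4 mm, Ī = 3157.33 mm⁴.
Centroid: ȳ = ΣA·y / ΣA = 85 mm.
Transfer each piece to the horizontal axis through the centroid using Ī + A·d² with d = y − 85:
  web: d = 0 mm → contributes +2 456 500 mm⁴
  top flange (beyond web): d = 81 mm → contributes +3 887 269 mm⁴
  bottom flange (beyond web): d = -81 mm → contributes +3 887 269 mm⁴
Total I = 10 231 039 mm⁴.

I_x ≈ 1.023 × 10⁷ mm⁴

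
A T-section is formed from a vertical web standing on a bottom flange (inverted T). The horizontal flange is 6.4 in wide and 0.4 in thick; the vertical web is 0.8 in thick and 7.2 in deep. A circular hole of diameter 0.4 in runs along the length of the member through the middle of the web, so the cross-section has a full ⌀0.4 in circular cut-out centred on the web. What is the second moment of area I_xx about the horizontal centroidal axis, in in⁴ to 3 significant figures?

I_xx ≈ 50.3 in⁴

Break the section into simple shapes (no overlaps), measuring from the bottom-left corner of the bounding box.
Flange: 6.4 × 0.4, A = 2.56 in², y = 0.2 in, Ī = 0.034133 in⁴.
Web: 0.8 × 7.2, A = 5.76 in², y = 4 in, Ī = 24.883 in⁴.
Hole (subtracted): ⌀0.4, A = 0.12566 in², y = 4 in, Ī = 0.0012566 in⁴.
Centroid: ȳ = ΣA·y / ΣA = 2.8128 in.
Transfer each piece to the horizontal centroidal axis using Ī + A·d² with d = y − 2.8128:
  flange: d = -2.6128 in → contributes +17.511 in⁴
  web: d = 1.1872 in → contributes +33.001 in⁴
  hole: d = 1.1872 in → contributes −0.17836 in⁴
Total I = 50.334 in⁴.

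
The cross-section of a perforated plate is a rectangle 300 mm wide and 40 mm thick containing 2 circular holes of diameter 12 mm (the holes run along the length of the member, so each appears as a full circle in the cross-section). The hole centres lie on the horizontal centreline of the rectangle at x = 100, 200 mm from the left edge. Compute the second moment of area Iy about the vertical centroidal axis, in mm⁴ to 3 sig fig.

Treat the section as a set of non-overlapping primitives; coordinates are from the bounding-box lower-left.
Plate: 300 × 40, A = 12 000 mm², x = 150 mm, Ī = 90 000 000 mm⁴.
Hole 1 (subtracted): ⌀12, A = 113.1 mm², x = 100 mm, Ī = 1017.9 mm⁴.
Hole 2 (subtracted): ⌀12, A = 113.1 mm², x = 200 mm, Ī = 1017.9 mm⁴.
By symmetry the centroid is at mid-width, x̄ = 150 mm.
Transfer each piece to the vertical centroidal axis using Ī + A·d² with d = x − 150:
  plate: d = 0 mm → contributes +90 000 000 mm⁴
  hole 1: d = -50 mm → contributes −283 761 mm⁴
  hole 2: d = 50 mm → contributes −283 761 mm⁴
Total I = 89 432 478 mm⁴.

Iy ≈ 8.94 × 10⁷ mm⁴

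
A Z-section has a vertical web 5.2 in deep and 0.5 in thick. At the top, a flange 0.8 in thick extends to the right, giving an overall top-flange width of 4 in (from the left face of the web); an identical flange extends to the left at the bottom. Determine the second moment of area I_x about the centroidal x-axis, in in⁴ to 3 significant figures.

I_x ≈ 33.3 in⁴

Decompose the section into non-overlapping parts with the origin at the bottom-left of its bounding rectangle.
Web: 0.5 × 5.2, A = 2.6 in², y = 2.6 in, Ī = 5.8587 in⁴.
Top flange (beyond web): 3.5 × 0.8, A = 2.8 in², y = 4.8 in, Ī = 0.14933 in⁴.
Bottom flange (beyond web): 3.5 × 0.8, A = 2.8 in², y = 0.4 in, Ī = 0.14933 in⁴.
Centroid: ȳ = ΣA·y / ΣA = 2.6 in.
Transfer each piece to the centroidal x-axis using Ī + A·d² with d = y − 2.6:
  web: d = 0 in → contributes +5.8587 in⁴
  top flange (beyond web): d = 2.2 in → contributes +13.701 in⁴
  bottom flange (beyond web): d = -2.2 in → contributes +13.701 in⁴
Total I = 33.261 in⁴.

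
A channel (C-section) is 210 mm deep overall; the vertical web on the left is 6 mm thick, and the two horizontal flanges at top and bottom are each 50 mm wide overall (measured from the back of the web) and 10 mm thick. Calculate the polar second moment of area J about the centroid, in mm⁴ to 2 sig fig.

Split into non-overlapping primitives; take the origin at the lower-left of the bounding box.
Web: 6 × 210, A = 1 260 mm², y = 105 mm, Ī = 4 630 500 mm⁴.
Top flange (beyond web): 44 × 10, A = 440 mm², y = 205 mm, Ī = 3 667 mm⁴.
Bottom flange (beyond web): 44 × 10, A = 440 mm², y = 5 mm, Ī = 3 667 mm⁴.
By symmetry the centroid is at mid-height, ȳ = 105 mm.
Transfer each piece to the centroidal x-axis using Ī + A·d² with d = y − 105:
  web: d = 0 mm → contributes +4 630 500 mm⁴
  top flange (beyond web): d = 100 mm → contributes +4 403 667 mm⁴
  bottom flange (beyond web): d = -100 mm → contributes +4 403 667 mm⁴
Total I = 13 437 833 mm⁴.
For the y-axis: x̄ = 13.28 mm.
Repeating about the centroidal y-axis gives I_y = 469 585 mm⁴.
Polar second moment: J = I_x + I_y = 13 907 418 mm⁴.

J ≈ 1.4 × 10⁷ mm⁴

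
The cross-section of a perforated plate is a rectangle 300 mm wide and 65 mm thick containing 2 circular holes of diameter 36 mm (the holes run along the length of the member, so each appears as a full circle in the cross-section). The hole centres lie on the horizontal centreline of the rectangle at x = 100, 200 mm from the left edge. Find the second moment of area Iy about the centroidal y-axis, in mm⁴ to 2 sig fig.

Break the section into simple shapes (no overlaps), measuring from the bottom-left corner of the bounding box.
Plate: 300 × 65, A = 19 500 mm², x = 150 mm, Ī = 146 250 000 mm⁴.
Hole 1 (subtracted): ⌀36, A = 1 018 mm², x = 100 mm, Ī = 82 448 mm⁴.
Hole 2 (subtracted): ⌀36, A = 1 018 mm², x = 200 mm, Ī = 82 448 mm⁴.
By symmetry the centroid is at mid-width, x̄ = 150 mm.
Transfer each piece to the centroidal y-axis using Ī + A·d² with d = x − 150:
  plate: d = 0 mm → contributes +146 250 000 mm⁴
  hole 1: d = -50 mm → contributes −2 627 138 mm⁴
  hole 2: d = 50 mm → contributes −2 627 138 mm⁴
Total I = 140 995 724 mm⁴.

Iy ≈ 1.4 × 10⁸ mm⁴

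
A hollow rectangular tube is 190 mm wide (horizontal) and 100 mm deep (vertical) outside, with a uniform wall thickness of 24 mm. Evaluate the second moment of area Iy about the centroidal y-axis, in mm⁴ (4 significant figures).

Iy ≈ 4.475 × 10⁷ mm⁴

Break the section into simple shapes (no overlaps), measuring from the bottom-left corner of the bounding box.
Outer rectangle: 190 × 100, A = 19 000 mm², x = 95 mm, Ī = 57 158 333 mm⁴.
Inner void (subtracted): 142 × 52, A = 7 384 mm², x = 95 mm, Ī = 12 407 581 mm⁴.
By symmetry the centroid is at mid-width, x̄ = 95 mm.
All pieces are centred on the centroidal y-axis, so I = ΣĪ (holes subtracted) = 44 750 752 mm⁴.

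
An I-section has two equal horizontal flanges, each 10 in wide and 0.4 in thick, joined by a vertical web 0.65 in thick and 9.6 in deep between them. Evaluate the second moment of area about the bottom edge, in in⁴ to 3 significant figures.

Decompose the section into non-overlapping parts with the origin at the bottom-left of its bounding rectangle.
Bottom flange: 10 × 0.4, A = 4 in², y = 0.2 in, Ī = 0.053333 in⁴.
Web: 0.65 × 9.6, A = 6.24 in², y = 5.2 in, Ī = 47.923 in⁴.
Top flange: 10 × 0.4, A = 4 in², y = 10.2 in, Ī = 0.053333 in⁴.
Transfer each piece to the bottom edge using Ī + A·d² with d = y − 0:
  bottom flange: d = 0.2 in → contributes +0.21333 in⁴
  web: d = 5.2 in → contributes +216.65 in⁴
  top flange: d = 10.2 in → contributes +416.21 in⁴
Total I = 633.08 in⁴.

I_base ≈ 633 in⁴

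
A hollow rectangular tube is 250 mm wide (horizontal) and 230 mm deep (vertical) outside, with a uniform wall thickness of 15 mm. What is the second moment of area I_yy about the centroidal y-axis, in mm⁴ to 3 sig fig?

Break the section into simple shapes (no overlaps), measuring from the bottom-left corner of the bounding box.
Outer rectangle: 250 × 230, A = 57 500 mm², x = 125 mm, Ī = 299 479 167 mm⁴.
Inner void (subtracted): 220 × 200, A = 44 000 mm², x = 125 mm, Ī = 177 466 667 mm⁴.
By symmetry the centroid is at mid-width, x̄ = 125 mm.
All pieces are centred on the centroidal y-axis, so I = ΣĪ (holes subtracted) = 122 012 500 mm⁴.

I_yy ≈ 1.22 × 10⁸ mm⁴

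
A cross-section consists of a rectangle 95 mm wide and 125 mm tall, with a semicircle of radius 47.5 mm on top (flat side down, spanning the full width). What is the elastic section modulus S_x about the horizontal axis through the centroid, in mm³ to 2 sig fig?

S_x ≈ 3.8 × 10⁵ mm³

Treat the section as a set of non-overlapping primitives; coordinates are from the bounding-box lower-left.
Rectangular body: 95 × 125, A = 11 875 mm², y = 62.5 mm, Ī = 15 462 240 mm⁴.
Semicircular cap: semicircle r = 47.5, A = 3 544 mm², y = 145.2 mm, Ī = 558 736 mm⁴.
Centroid: ȳ = ΣA·y / ΣA = 81.5 mm.
Transfer each piece to the horizontal axis through the centroid using Ī + A·d² with d = y − 81.5:
  rectangular body: d = -19 mm → contributes +19 748 871 mm⁴
  semicircular cap: d = 63.66 mm → contributes +14 921 652 mm⁴
Total I = 34 670 523 mm⁴.
Extreme fibre distance c = 91 mm; S = I/c = 380 992 mm³.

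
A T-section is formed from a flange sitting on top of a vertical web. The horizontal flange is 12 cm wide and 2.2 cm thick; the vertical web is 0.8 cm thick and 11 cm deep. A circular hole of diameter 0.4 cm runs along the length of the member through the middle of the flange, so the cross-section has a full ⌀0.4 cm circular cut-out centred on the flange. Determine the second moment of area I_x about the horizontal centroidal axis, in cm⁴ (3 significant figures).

I_x ≈ 387 cm⁴

Treat the section as a set of non-overlapping primitives; coordinates are from the bounding-box lower-left.
Flange: 12 × 2.2, A = 26.4 cm², y = 12.1 cm, Ī = 10.648 cm⁴.
Web: 0.8 × 11, A = 8.8 cm², y = 5.5 cm, Ī = 88.733 cm⁴.
Hole (subtracted): ⌀0.4, A = 0.12566 cm², y = 12.1 cm, Ī = 0.0012566 cm⁴.
Centroid: ȳ = ΣA·y / ΣA = 10.444 cm.
Transfer each piece to the horizontal centroidal axis using Ī + A·d² with d = y − 10.444:
  flange: d = 1.6559 cm → contributes +83.038 cm⁴
  web: d = -4.9441 cm → contributes +303.84 cm⁴
  hole: d = 1.6559 cm → contributes −0.34583 cm⁴
Total I = 386.53 cm⁴.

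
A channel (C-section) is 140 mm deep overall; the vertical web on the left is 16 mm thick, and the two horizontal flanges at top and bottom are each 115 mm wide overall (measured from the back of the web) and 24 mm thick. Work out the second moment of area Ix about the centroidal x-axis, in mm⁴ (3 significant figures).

Ix ≈ 1.99 × 10⁷ mm⁴

Split into non-overlapping primitives; take the origin at the lower-left of the bounding box.
Web: 16 × 140, A = 2 240 mm², y = 70 mm, Ī = 3 658 667 mm⁴.
Top flange (beyond web): 99 × 24, A = 2 376 mm², y = 128 mm, Ī = 114 048 mm⁴.
Bottom flange (beyond web): 99 × 24, A = 2 376 mm², y = 12 mm, Ī = 114 048 mm⁴.
By symmetry the centroid is at mid-height, ȳ = 70 mm.
Transfer each piece to the centroidal x-axis using Ī + A·d² with d = y − 70:
  web: d = 0 mm → contributes +3 658 667 mm⁴
  top flange (beyond web): d = 58 mm → contributes +8 106 912 mm⁴
  bottom flange (beyond web): d = -58 mm → contributes +8 106 912 mm⁴
Total I = 19 872 491 mm⁴.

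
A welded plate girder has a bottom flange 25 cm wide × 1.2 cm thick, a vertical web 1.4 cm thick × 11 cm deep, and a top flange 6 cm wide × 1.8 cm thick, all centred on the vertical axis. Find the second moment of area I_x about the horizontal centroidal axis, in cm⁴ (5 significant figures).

Split into non-overlapping primitives; take the origin at the lower-left of the bounding box.
Bottom plate: 25 × 1.2, A = 30 cm², y = 0.6 cm, Ī = 3.6 cm⁴.
Web plate: 1.4 × 11, A = 15.4 cm², y = 6.7 cm, Ī = 155.2833 cm⁴.
Top plate: 6 × 1.8, A = 10.8 cm², y = 13.1 cm, Ī = 2.916 cm⁴.
Centroid: ȳ = ΣA·y / ΣA = 4.673665 cm.
Transfer each piece to the horizontal centroidal axis using Ī + A·d² with d = y − 4.673665:
  bottom plate: d = -4.073665 cm → contributes +501.4425 cm⁴
  web plate: d = 2.026335 cm → contributes +218.5162 cm⁴
  top plate: d = 8.426335 cm → contributes +769.7496 cm⁴
Total I = 1489.708 cm⁴.

I_x ≈ 1489.7 cm⁴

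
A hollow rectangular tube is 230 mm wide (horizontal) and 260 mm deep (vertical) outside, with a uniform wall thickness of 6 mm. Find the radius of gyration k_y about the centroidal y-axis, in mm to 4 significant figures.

k_y ≈ 92.90 mm

Decompose the section into non-overlapping parts with the origin at the bottom-left of its bounding rectangle.
Outer rectangle: 230 × 260, A = 59 800 mm², x = 115 mm, Ī = 263 618 333 mm⁴.
Inner void (subtracted): 218 × 248, A = 54 064 mm², x = 115 mm, Ī = 214 111 461 mm⁴.
By symmetry the centroid is at mid-width, x̄ = 115 mm.
All pieces are centred on the centroidal y-axis, so I = ΣĪ (holes subtracted) = 49 506 872 mm⁴.
Radius of gyration: k = √(I/A) = √(49 506 872 / 5 736) = 92.9027 mm.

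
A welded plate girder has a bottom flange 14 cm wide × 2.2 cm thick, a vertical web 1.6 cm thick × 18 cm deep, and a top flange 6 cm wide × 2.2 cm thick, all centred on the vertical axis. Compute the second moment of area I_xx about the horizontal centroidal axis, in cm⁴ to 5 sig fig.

Break the section into simple shapes (no overlaps), measuring from the bottom-left corner of the bounding box.
Bottom plate: 14 × 2.2, A = 30.8 cm², y = 1.1 cm, Ī = 12.42267 cm⁴.
Web plate: 1.6 × 18, A = 28.8 cm², y = 11.2 cm, Ī = 777.6 cm⁴.
Top plate: 6 × 2.2, A = 13.2 cm², y = 21.3 cm, Ī = 5.324 cm⁴.
Centroid: ȳ = ΣA·y / ΣA = 8.758242 cm.
Transfer each piece to the horizontal centroidal axis using Ī + A·d² with d = y − 8.758242:
  bottom plate: d = -7.658242 cm → contributes +1818.802 cm⁴
  web plate: d = 2.441758 cm → contributes +949.3109 cm⁴
  top plate: d = 12.54176 cm → contributes +2081.627 cm⁴
Total I = 4849.74 cm⁴.

I_xx ≈ 4849.7 cm⁴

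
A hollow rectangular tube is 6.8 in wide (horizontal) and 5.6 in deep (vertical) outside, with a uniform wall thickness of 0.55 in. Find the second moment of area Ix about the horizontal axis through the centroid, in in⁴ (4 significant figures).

Ix ≈ 56.23 in⁴

Break the section into simple shapes (no overlaps), measuring from the bottom-left corner of the bounding box.
Outer rectangle: 6.8 × 5.6, A = 38.08 in², y = 2.8 in, Ī = 99.5157 in⁴.
Inner void (subtracted): 5.7 × 4.5, A = 25.65 in², y = 2.8 in, Ī = 43.2844 in⁴.
By symmetry the centroid is at mid-height, ȳ = 2.8 in.
All pieces are centred on the horizontal axis through the centroid, so I = ΣĪ (holes subtracted) = 56.2314 in⁴.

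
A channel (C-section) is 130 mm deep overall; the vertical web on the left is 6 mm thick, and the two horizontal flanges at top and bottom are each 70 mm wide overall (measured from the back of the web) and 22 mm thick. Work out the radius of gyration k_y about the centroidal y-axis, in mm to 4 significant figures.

Break the section into simple shapes (no overlaps), measuring from the bottom-left corner of the bounding box.
Web: 6 × 130, A = 780 mm², x = 3 mm, Ī = 2 340 mm⁴.
Top flange (beyond web): 64 × 22, A = 1 408 mm², x = 38 mm, Ī = 480 597 mm⁴.
Bottom flange (beyond web): 64 × 22, A = 1 408 mm², x = 38 mm, Ī = 480 597 mm⁴.
Centroid: x̄ = ΣA·x / ΣA = 30.4082 mm.
Transfer each piece to the centroidal y-axis using Ī + A·d² with d = x − 30.4082:
  web: d = -27.4082 mm → contributes +588 285 mm⁴
  top flange (beyond web): d = 7.59177 mm → contributes +561 747 mm⁴
  bottom flange (beyond web): d = 7.59177 mm → contributes +561 747 mm⁴
Total I = 1 711 779 mm⁴.
Radius of gyration: k = √(I/A) = √(1 711 779 / 3 596) = 21.818 mm.

k_y ≈ 21.82 mm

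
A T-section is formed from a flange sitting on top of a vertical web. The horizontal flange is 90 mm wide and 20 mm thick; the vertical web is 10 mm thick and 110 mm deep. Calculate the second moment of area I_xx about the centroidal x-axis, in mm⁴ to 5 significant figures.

Treat the section as a set of non-overlapping primitives; coordinates are from the bounding-box lower-left.
Flange: 90 × 20, A = 1 800 mm², y = 120 mm, Ī = 60 000 mm⁴.
Web: 10 × 110, A = 1 100 mm², y = 55 mm, Ī = 1 109 167 mm⁴.
Centroid: ȳ = ΣA·y / ΣA = 95.34483 mm.
Transfer each piece to the centroidal x-axis using Ī + A·d² with d = y − 95.34483:
  flange: d = 24.65517 mm → contributes +1 154 180 mm⁴
  web: d = -40.34483 mm → contributes +2 899 642 mm⁴
Total I = 4 053 822 mm⁴.

I_xx ≈ 4.0538 × 10⁶ mm⁴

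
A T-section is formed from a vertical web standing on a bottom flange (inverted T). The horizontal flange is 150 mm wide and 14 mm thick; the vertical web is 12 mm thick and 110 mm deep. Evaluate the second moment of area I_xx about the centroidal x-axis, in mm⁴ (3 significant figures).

Decompose the section into non-overlapping parts with the origin at the bottom-left of its bounding rectangle.
Flange: 150 × 14, A = 2 100 mm², y = 7 mm, Ī = 34 300 mm⁴.
Web: 12 × 110, A = 1 320 mm², y = 69 mm, Ī = 1 331 000 mm⁴.
Centroid: ȳ = ΣA·y / ΣA = 30.93 mm.
Transfer each piece to the centroidal x-axis using Ī + A·d² with d = y − 30.93:
  flange: d = -23.93 mm → contributes +1 236 837 mm⁴
  web: d = 38.07 mm → contributes +3 244 127 mm⁴
Total I = 4 480 963 mm⁴.

I_xx ≈ 4.48 × 10⁶ mm⁴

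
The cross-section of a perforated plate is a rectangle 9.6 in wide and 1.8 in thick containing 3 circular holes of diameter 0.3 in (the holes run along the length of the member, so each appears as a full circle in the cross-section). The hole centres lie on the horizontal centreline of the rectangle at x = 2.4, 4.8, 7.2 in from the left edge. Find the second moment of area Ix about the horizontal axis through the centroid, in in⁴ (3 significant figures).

Split into non-overlapping primitives; take the origin at the lower-left of the bounding box.
Plate: 9.6 × 1.8, A = 17.28 in², y = 0.9 in, Ī = 4.6656 in⁴.
Hole 1 (subtracted): ⌀0.3, A = 0.070686 in², y = 0.9 in, Ī = 0.00039761 in⁴.
Hole 2 (subtracted): ⌀0.3, A = 0.070686 in², y = 0.9 in, Ī = 0.00039761 in⁴.
Hole 3 (subtracted): ⌀0.3, A = 0.070686 in², y = 0.9 in, Ī = 0.00039761 in⁴.
By symmetry the centroid is at mid-height, ȳ = 0.9 in.
All pieces are centred on the horizontal axis through the centroid, so I = ΣĪ (holes subtracted) = 4.6644 in⁴.

Ix ≈ 4.66 in⁴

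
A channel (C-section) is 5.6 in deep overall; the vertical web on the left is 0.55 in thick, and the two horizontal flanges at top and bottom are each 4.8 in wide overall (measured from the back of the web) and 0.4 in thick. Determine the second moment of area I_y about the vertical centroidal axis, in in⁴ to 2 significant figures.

I_y ≈ 15 in⁴

Break the section into simple shapes (no overlaps), measuring from the bottom-left corner of the bounding box.
Web: 0.55 × 5.6, A = 3.08 in², x = 0.275 in, Ī = 0.07764 in⁴.
Top flange (beyond web): 4.25 × 0.4, A = 1.7 in², x = 2.675 in, Ī = 2.559 in⁴.
Bottom flange (beyond web): 4.25 × 0.4, A = 1.7 in², x = 2.675 in, Ī = 2.559 in⁴.
Centroid: x̄ = ΣA·x / ΣA = 1.534 in.
Transfer each piece to the vertical centroidal axis using Ī + A·d² with d = x − 1.534:
  web: d = -1.259 in → contributes +4.962 in⁴
  top flange (beyond web): d = 1.141 in → contributes +4.771 in⁴
  bottom flange (beyond web): d = 1.141 in → contributes +4.771 in⁴
Total I = 14.5 in⁴.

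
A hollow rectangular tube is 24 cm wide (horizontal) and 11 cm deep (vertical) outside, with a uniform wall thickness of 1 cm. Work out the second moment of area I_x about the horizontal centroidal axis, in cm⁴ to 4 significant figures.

I_x ≈ 1326 cm⁴

Split into non-overlapping primitives; take the origin at the lower-left of the bounding box.
Outer rectangle: 24 × 11, A = 264 cm², y = 5.5 cm, Ī = 2 662 cm⁴.
Inner void (subtracted): 22 × 9, A = 198 cm², y = 5.5 cm, Ī = 1336.5 cm⁴.
By symmetry the centroid is at mid-height, ȳ = 5.5 cm.
All pieces are centred on the horizontal centroidal axis, so I = ΣĪ (holes subtracted) = 1325.5 cm⁴.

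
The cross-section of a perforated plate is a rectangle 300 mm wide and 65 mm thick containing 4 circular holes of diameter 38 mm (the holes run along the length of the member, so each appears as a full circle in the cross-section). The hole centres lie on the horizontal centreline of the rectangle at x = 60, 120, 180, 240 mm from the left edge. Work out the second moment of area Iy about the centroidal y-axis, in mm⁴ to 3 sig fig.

Break the section into simple shapes (no overlaps), measuring from the bottom-left corner of the bounding box.
Plate: 300 × 65, A = 19 500 mm², x = 150 mm, Ī = 146 250 000 mm⁴.
Hole 1 (subtracted): ⌀38, A = 1134.1 mm², x = 60 mm, Ī = 102 354 mm⁴.
Hole 2 (subtracted): ⌀38, A = 1134.1 mm², x = 120 mm, Ī = 102 354 mm⁴.
Hole 3 (subtracted): ⌀38, A = 1134.1 mm², x = 180 mm, Ī = 102 354 mm⁴.
Hole 4 (subtracted): ⌀38, A = 1134.1 mm², x = 240 mm, Ī = 102 354 mm⁴.
By symmetry the centroid is at mid-width, x̄ = 150 mm.
Transfer each piece to the centroidal y-axis using Ī + A·d² with d = x − 150:
  plate: d = 0 mm → contributes +146 250 000 mm⁴
  hole 1: d = -90 mm → contributes −9 288 685 mm⁴
  hole 2: d = -30 mm → contributes −1 123 057 mm⁴
  hole 3: d = 30 mm → contributes −1 123 057 mm⁴
  hole 4: d = 90 mm → contributes −9 288 685 mm⁴
Total I = 125 426 515 mm⁴.

Iy ≈ 1.25 × 10⁸ mm⁴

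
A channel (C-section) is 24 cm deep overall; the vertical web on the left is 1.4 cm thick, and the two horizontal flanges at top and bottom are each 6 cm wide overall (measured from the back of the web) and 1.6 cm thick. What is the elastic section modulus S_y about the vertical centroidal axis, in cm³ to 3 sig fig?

S_y ≈ 28.2 cm³

Split into non-overlapping primitives; take the origin at the lower-left of the bounding box.
Web: 1.4 × 24, A = 33.6 cm², x = 0.7 cm, Ī = 5.488 cm⁴.
Top flange (beyond web): 4.6 × 1.6, A = 7.36 cm², x = 3.7 cm, Ī = 12.978 cm⁴.
Bottom flange (beyond web): 4.6 × 1.6, A = 7.36 cm², x = 3.7 cm, Ī = 12.978 cm⁴.
Centroid: x̄ = ΣA·x / ΣA = 1.6139 cm.
Transfer each piece to the vertical centroidal axis using Ī + A·d² with d = x − 1.6139:
  web: d = -0.91391 cm → contributes +33.552 cm⁴
  top flange (beyond web): d = 2.0861 cm → contributes +45.007 cm⁴
  bottom flange (beyond web): d = 2.0861 cm → contributes +45.007 cm⁴
Total I = 123.57 cm⁴.
Extreme fibre distance c = 4.3861 cm; S = I/c = 28.172 cm³.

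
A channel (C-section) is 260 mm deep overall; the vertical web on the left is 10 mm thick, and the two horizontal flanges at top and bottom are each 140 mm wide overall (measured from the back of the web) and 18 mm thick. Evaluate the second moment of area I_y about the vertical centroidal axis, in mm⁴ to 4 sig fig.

I_y ≈ 1.480 × 10⁷ mm⁴

Treat the section as a set of non-overlapping primitives; coordinates are from the bounding-box lower-left.
Web: 10 × 260, A = 2 600 mm², x = 5 mm, Ī = 21666.7 mm⁴.
Top flange (beyond web): 130 × 18, A = 2 340 mm², x = 75 mm, Ī = 3 295 500 mm⁴.
Bottom flange (beyond web): 130 × 18, A = 2 340 mm², x = 75 mm, Ī = 3 295 500 mm⁴.
Centroid: x̄ = ΣA·x / ΣA = 50 mm.
Transfer each piece to the vertical centroidal axis using Ī + A·d² with d = x − 50:
  web: d = -45 mm → contributes +5 286 667 mm⁴
  top flange (beyond web): d = 25 mm → contributes +4 758 000 mm⁴
  bottom flange (beyond web): d = 25 mm → contributes +4 758 000 mm⁴
Total I = 14 802 667 mm⁴.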